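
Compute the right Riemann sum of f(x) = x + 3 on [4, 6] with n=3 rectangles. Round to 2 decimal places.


Right Riemann sum uses right endpoints of each subinterval.
Interval: [4, 6], n = 3
dx = (6 - 4) / 3 = 2/3
Right endpoints: [14/3, 16/3, 6]
f values: [23/3, 25/3, 9]
Sum = dx * (sum of f values)
= 2/3 * 25
= 50/3 ≈ 16.67

16.67


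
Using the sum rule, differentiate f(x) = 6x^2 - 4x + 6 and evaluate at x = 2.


Differentiate term by term using power and sum rules:
f(x) = 6x^2 - 4x + 6
f'(x) = 12x - 4
Substitute x = 2:
f'(2) = 12 * 2 - 4
= 24 - 4
= 20

20


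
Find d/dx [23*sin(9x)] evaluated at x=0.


Apply the chain rule to differentiate 23*sin(9x):
d/dx [23*sin(9x)]
= 23 * cos(9x) * d/dx(9x)
= 23 * 9 * cos(9x)
= 207 * cos(9x)
Evaluate at x = 0:
= 207 * cos(0)
= 207 * 1
= 207

207


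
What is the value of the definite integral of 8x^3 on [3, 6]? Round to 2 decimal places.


Find the antiderivative of 8x^3:
F(x) = 8/4 * x^4
Apply the Fundamental Theorem of Calculus:
F(6) - F(3)
= 8/4 * 6^4 - 8/4 * 3^4
= 8/4 * (1296 - 81)
= 8/4 * 1215
= 2430 = 2430.00

2430.00


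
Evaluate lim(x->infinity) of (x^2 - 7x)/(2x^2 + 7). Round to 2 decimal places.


For limits at infinity with equal-degree polynomials,
we compare leading coefficients.
Numerator leading term: x^2
Denominator leading term: 2x^2
Divide both by x^2:
lim = (1 - 7/x) / (2 + 7/x^2)
As x -> infinity, the 1/x and 1/x^2 terms vanish:
= 1/2 = 0.50

0.50


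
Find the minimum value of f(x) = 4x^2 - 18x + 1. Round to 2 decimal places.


For a quadratic f(x) = ax^2 + bx + c with a > 0, the minimum is at the vertex.
Vertex x-coordinate: x = -b/(2a)
x = -(-18) / (2 * 4)
x = 18/8 = 9/4
Substitute back to find the minimum value:
f(9/4) = 4 * (9/4)^2 - 18 * (9/4) + 1
= 81/4 - 81/2 + 1
= -77/4 = -19.25

-19.25


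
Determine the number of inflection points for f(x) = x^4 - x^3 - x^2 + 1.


Inflection points occur where f''(x) = 0 and concavity changes.
f(x) = x^4 - x^3 - x^2 + 1
f'(x) = 4x^3 - 3x^2 - 2x
f''(x) = 12x^2 - 6x - 2
This is a quadratic in x. Use the discriminant to count real roots.
Discriminant = (-6)^2 - 4 * 12 * (-2)
= 36 - (-96)
= 132
Since discriminant > 0, f''(x) = 0 has 2 distinct real solutions.
A quadratic with two distinct real roots changes sign at each root, so concavity changes at both.
Number of inflection points: 2

2


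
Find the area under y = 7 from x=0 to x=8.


The area under a constant function y = 7 is a rectangle.
Width = 8 - 0 = 8
Height = 7
Area = width * height
= 8 * 7
= 56

56


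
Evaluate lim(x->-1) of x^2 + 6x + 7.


Since polynomials are continuous, we use direct substitution.
lim(x->-1) of x^2 + 6x + 7
= 1 * (-1)^2 + 6 * (-1) + 7
= 1 - 6 + 7
= 2

2


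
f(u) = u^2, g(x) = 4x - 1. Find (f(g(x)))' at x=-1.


Using the chain rule: (f(g(x)))' = f'(g(x)) * g'(x)
First, find g(-1):
g(-1) = 4 * (-1) - 1 = -5
Next, f'(u) = 2u
And g'(x) = 4
So f'(g(-1)) * g'(-1)
= 2 * (-5) * 4
= -40

-40


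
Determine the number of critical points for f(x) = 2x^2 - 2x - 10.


Find where f'(x) = 0:
f'(x) = 4x - 2
Set f'(x) = 0:
4x - 2 = 0
x = 2 / 4 = 1/2
This is a linear equation in x, so there is exactly one solution.
Number of critical points: 1

1


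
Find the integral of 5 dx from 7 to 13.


The integral of a constant k over [a, b] equals k * (b - a).
integral from 7 to 13 of 5 dx
= 5 * (13 - 7)
= 5 * 6
= 30

30


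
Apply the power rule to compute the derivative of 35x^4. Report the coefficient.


We apply the power rule: d/dx [ax^n] = a*n * x^(n-1)
d/dx [35x^4]
= 35 * 4 * x^(4-1)
= 140x^3
The coefficient is 140

140


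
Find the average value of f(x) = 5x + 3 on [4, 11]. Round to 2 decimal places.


Average value = 1/(b-a) * integral from a to b of f(x) dx
First compute the integral of 5x + 3:
F(x) = (5/2)x^2 + 3x
F(11) = 5/2 * 121 + 3 * 11 = 671/2
F(4) = 5/2 * 16 + 3 * 4 = 52
Integral = 671/2 - 52 = 567/2
Average = (567/2) / (11 - 4) = (567/2) / 7
= 81/2 = 40.50

40.50


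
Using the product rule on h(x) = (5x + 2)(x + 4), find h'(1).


Let u(x) = 5x + 2 and v(x) = x + 4
u'(x) = 5
v'(x) = 1
Product rule: h'(x) = u'(x)*v(x) + u(x)*v'(x)
= 5 * (x + 4) + (5x + 2) * 1
At x = 1:
u(1) = 5 * 1 + 2 = 7
v(1) = 1 * 1 + 4 = 5
h'(1) = 5 * 5 + 7 * 1
= 25 + 7
= 32

32


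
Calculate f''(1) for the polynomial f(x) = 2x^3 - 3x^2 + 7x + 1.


First derivative:
f'(x) = 6x^2 - 6x + 7
Second derivative:
f''(x) = 12x - 6
Substitute x = 1:
f''(1) = 12 * 1 - 6
= 12 - 6
= 6

6


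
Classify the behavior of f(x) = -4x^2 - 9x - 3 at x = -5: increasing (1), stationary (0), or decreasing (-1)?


Compute f'(x) to determine behavior:
f'(x) = -8x - 9
f'(-5) = -8 * (-5) - 9
= 40 - 9
= 31
Since f'(-5) > 0, the function is increasing (1)

1


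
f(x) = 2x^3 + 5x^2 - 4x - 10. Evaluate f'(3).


Differentiate f(x) = 2x^3 + 5x^2 - 4x - 10 term by term:
f'(x) = 6x^2 + 10x - 4
Substitute x = 3:
f'(3) = 6 * 3^2 + 10 * 3 - 4
= 54 + 30 - 4
= 80

80


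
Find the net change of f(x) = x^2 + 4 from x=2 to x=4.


Net change = f(b) - f(a)
f(x) = x^2 + 4
Compute f(4):
f(4) = 1 * 4^2 + 0 * 4 + 4
= 16 + 0 + 4
= 20
Compute f(2):
f(2) = 1 * 2^2 + 0 * 2 + 4
= 4 + 0 + 4
= 8
Net change = 20 - 8 = 12

12


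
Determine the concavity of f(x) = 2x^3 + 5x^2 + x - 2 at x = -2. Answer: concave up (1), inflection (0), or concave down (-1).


Concavity is determined by the sign of f''(x).
f(x) = 2x^3 + 5x^2 + x - 2
f'(x) = 6x^2 + 10x + 1
f''(x) = 12x + 10
f''(-2) = 12 * (-2) + 10
= -24 + 10
= -14
Since f''(-2) < 0, the function is concave down (-1)

-1


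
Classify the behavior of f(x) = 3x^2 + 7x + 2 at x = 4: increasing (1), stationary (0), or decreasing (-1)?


Compute f'(x) to determine behavior:
f'(x) = 6x + 7
f'(4) = 6 * 4 + 7
= 24 + 7
= 31
Since f'(4) > 0, the function is increasing (1)

1


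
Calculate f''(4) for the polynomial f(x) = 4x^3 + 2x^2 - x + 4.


First derivative:
f'(x) = 12x^2 + 4x - 1
Second derivative:
f''(x) = 24x + 4
Substitute x = 4:
f''(4) = 24 * 4 + 4
= 96 + 4
= 100

100


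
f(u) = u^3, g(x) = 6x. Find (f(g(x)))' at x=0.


Using the chain rule: (f(g(x)))' = f'(g(x)) * g'(x)
First, find g(0):
g(0) = 6 * 0 + 0 = 0
Next, f'(u) = 3u^2
And g'(x) = 6
So f'(g(0)) * g'(0)
= 3 * 0^2 * 6
= 3 * 0 * 6
= 0

0


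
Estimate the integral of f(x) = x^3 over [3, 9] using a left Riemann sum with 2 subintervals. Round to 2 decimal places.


Left Riemann sum uses left endpoints of each subinterval.
Interval: [3, 9], n = 2
dx = (9 - 3) / 2 = 3
Left endpoints: [3, 6]
f values: [27, 216]
Sum = dx * (sum of f values)
= 3 * 243
= 729 = 729.00

729.00


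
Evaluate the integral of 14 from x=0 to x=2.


The integral of a constant k over [a, b] equals k * (b - a).
integral from 0 to 2 of 14 dx
= 14 * (2 - 0)
= 14 * 2
= 28

28


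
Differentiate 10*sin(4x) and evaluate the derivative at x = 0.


Apply the chain rule to differentiate 10*sin(4x):
d/dx [10*sin(4x)]
= 10 * cos(4x) * d/dx(4x)
= 10 * 4 * cos(4x)
= 40 * cos(4x)
Evaluate at x = 0:
= 40 * cos(0)
= 40 * 1
= 40

40


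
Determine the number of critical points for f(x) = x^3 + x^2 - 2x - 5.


Find where f'(x) = 0:
f(x) = x^3 + x^2 - 2x - 5
f'(x) = 3x^2 + 2x - 2
This is a quadratic in x. Use the discriminant to count real roots.
Discriminant = (2)^2 - 4 * 3 * (-2)
= 4 - (-24)
= 28
Since discriminant > 0, f'(x) = 0 has 2 real solutions.
Number of critical points: 2

2


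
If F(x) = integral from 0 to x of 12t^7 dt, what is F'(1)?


By the Fundamental Theorem of Calculus (Part 1):
If F(x) = integral from 0 to x of f(t) dt, then F'(x) = f(x)
Here f(t) = 12t^7
So F'(x) = 12x^7
Evaluate at x = 1:
F'(1) = 12 * 1^7
= 12 * 1
= 12

12


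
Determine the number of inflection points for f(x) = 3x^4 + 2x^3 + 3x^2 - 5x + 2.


Inflection points occur where f''(x) = 0 and concavity changes.
f(x) = 3x^4 + 2x^3 + 3x^2 - 5x + 2
f'(x) = 12x^3 + 6x^2 + 6x - 5
f''(x) = 36x^2 + 12x + 6
This is a quadratic in x. Use the discriminant to count real roots.
Discriminant = (12)^2 - 4 * 36 * 6
= 144 - 864
= -720
Since discriminant < 0, f''(x) = 0 has no real solutions.
Number of inflection points: 0

0


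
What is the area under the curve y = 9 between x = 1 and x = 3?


The area under a constant function y = 9 is a rectangle.
Width = 3 - 1 = 2
Height = 9
Area = width * height
= 2 * 9
= 18

18


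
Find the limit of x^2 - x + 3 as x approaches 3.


Since polynomials are continuous, we use direct substitution.
lim(x->3) of x^2 - x + 3
= 1 * 3^2 - 1 * 3 + 3
= 9 - 3 + 3
= 9

9


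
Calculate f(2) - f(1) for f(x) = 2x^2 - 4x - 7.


Net change = f(b) - f(a)
f(x) = 2x^2 - 4x - 7
Compute f(2):
f(2) = 2 * 2^2 - 4 * 2 - 7
= 8 - 8 - 7
= -7
Compute f(1):
f(1) = 2 * 1^2 - 4 * 1 - 7
= 2 - 4 - 7
= -9
Net change = -7 - (-9) = 2

2


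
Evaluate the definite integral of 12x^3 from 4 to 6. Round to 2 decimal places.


Find the antiderivative of 12x^3:
F(x) = 12/4 * x^4
Apply the Fundamental Theorem of Calculus:
F(6) - F(4)
= 12/4 * 6^4 - 12/4 * 4^4
= 12/4 * (1296 - 256)
= 12/4 * 1040
= 3120 = 3120.00

3120.00


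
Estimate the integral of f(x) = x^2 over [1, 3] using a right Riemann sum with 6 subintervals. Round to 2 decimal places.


Right Riemann sum uses right endpoints of each subinterval.
Interval: [1, 3], n = 6
dx = (3 - 1) / 6 = 1/3
Right endpoints: [4/3, 5/3, 2, 7/3, 8/3, 3]
f values: [16/9, 25/9, 4, 49/9, 64/9, 9]
Sum = dx * (sum of f values)
= 1/3 * 271/9
= 271/27 ≈ 10.04

10.04


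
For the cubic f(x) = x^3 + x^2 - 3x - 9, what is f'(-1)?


Differentiate f(x) = x^3 + x^2 - 3x - 9 term by term:
f'(x) = 3x^2 + 2x - 3
Substitute x = -1:
f'(-1) = 3 * (-1)^2 + 2 * (-1) - 3
= 3 - 2 - 3
= -2

-2


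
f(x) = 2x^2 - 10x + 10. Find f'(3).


Differentiate term by term using power and sum rules:
f(x) = 2x^2 - 10x + 10
f'(x) = 4x - 10
Substitute x = 3:
f'(3) = 4 * 3 - 10
= 12 - 10
= 2

2


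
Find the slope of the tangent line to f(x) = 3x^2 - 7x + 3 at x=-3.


The slope of the tangent line equals f'(x) at the point.
f(x) = 3x^2 - 7x + 3
f'(x) = 6x - 7
At x = -3:
f'(-3) = 6 * (-3) - 7
= -18 - 7
= -25

-25


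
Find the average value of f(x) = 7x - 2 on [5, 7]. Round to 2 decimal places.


Average value = 1/(b-a) * integral from a to b of f(x) dx
First compute the integral of 7x - 2:
F(x) = (7/2)x^2 - 2x
F(7) = 7/2 * 49 - 2 * 7 = 315/2
F(5) = 7/2 * 25 - 2 * 5 = 155/2
Integral = 315/2 - 155/2 = 80
Average = 80 / (7 - 5) = 80 / 2
= 40 = 40.00

40.00


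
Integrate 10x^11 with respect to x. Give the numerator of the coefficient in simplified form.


Apply the power rule for integration:
integral of ax^n dx = a/(n+1) * x^(n+1) + C
integral of 10x^11 dx
= 10/12 * x^12 + C
= 5/6 * x^12 + C
The coefficient in lowest terms is 5/6, and its numerator is 5

5


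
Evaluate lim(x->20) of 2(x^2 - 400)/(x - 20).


Direct substitution gives 0/0, so we factor the numerator.
Factor: 2(x^2 - 400) = 2 * (x - 20)(x + 20)
Cancel the common factor (x - 20):
2(x^2 - 400)/(x - 20) = 2 * (x + 20)
Now substitute x = 20:
= 2 * (20 + 20) = 80

80


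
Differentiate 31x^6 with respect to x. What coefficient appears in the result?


We apply the power rule: d/dx [ax^n] = a*n * x^(n-1)
d/dx [31x^6]
= 31 * 6 * x^(6-1)
= 186x^5
The coefficient is 186

186


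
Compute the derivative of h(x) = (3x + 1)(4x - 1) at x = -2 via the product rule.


Let u(x) = 3x + 1 and v(x) = 4x - 1
u'(x) = 3
v'(x) = 4
Product rule: h'(x) = u'(x)*v(x) + u(x)*v'(x)
= 3 * (4x - 1) + (3x + 1) * 4
At x = -2:
u(-2) = 3 * (-2) + 1 = -5
v(-2) = 4 * (-2) - 1 = -9
h'(-2) = 3 * (-9) + (-5) * 4
= -27 - 20
= -47

-47


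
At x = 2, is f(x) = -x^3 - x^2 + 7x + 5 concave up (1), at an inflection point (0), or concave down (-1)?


Concavity is determined by the sign of f''(x).
f(x) = -x^3 - x^2 + 7x + 5
f'(x) = -3x^2 - 2x + 7
f''(x) = -6x - 2
f''(2) = -6 * 2 - 2
= -12 - 2
= -14
Since f''(2) < 0, the function is concave down (-1)

-1


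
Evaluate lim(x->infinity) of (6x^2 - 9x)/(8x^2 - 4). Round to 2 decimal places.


For limits at infinity with equal-degree polynomials,
we compare leading coefficients.
Numerator leading term: 6x^2
Denominator leading term: 8x^2
Divide both by x^2:
lim = (6 - 9/x) / (8 - 4/x^2)
As x -> infinity, the 1/x and 1/x^2 terms vanish:
= 6/8 = 3/4 = 0.75

0.75


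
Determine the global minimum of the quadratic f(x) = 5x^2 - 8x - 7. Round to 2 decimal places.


For a quadratic f(x) = ax^2 + bx + c with a > 0, the minimum is at the vertex.
Vertex x-coordinate: x = -b/(2a)
x = -(-8) / (2 * 5)
x = 8/10 = 4/5
Substitute back to find the minimum value:
f(4/5) = 5 * (4/5)^2 - 8 * (4/5) - 7
= 16/5 - 32/5 - 7
= -51/5 = -10.20

-10.20


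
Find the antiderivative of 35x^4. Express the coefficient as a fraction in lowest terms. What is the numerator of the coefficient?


Apply the power rule for integration:
integral of ax^n dx = a/(n+1) * x^(n+1) + C
integral of 35x^4 dx
= 35/5 * x^5 + C
= 7 * x^5 + C
The coefficient in lowest terms is 7 = 7/1, so its numerator is 7

7


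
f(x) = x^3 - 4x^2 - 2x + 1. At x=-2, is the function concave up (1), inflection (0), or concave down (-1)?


Concavity is determined by the sign of f''(x).
f(x) = x^3 - 4x^2 - 2x + 1
f'(x) = 3x^2 - 8x - 2
f''(x) = 6x - 8
f''(-2) = 6 * (-2) - 8
= -12 - 8
= -20
Since f''(-2) < 0, the function is concave down (-1)

-1


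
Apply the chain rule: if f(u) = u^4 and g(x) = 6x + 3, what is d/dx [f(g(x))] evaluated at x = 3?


Using the chain rule: (f(g(x)))' = f'(g(x)) * g'(x)
First, find g(3):
g(3) = 6 * 3 + 3 = 21
Next, f'(u) = 4u^3
And g'(x) = 6
So f'(g(3)) * g'(3)
= 4 * 21^3 * 6
= 4 * 9261 * 6
= 222264

222264


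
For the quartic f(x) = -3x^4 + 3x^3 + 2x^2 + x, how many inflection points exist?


Inflection points occur where f''(x) = 0 and concavity changes.
f(x) = -3x^4 + 3x^3 + 2x^2 + x
f'(x) = -12x^3 + 9x^2 + 4x + 1
f''(x) = -36x^2 + 18x + 4
This is a quadratic in x. Use the discriminant to count real roots.
Discriminant = (18)^2 - 4 * (-36) * 4
= 324 - (-576)
= 900
Since discriminant > 0, f''(x) = 0 has 2 distinct real solutions.
A quadratic with two distinct real roots changes sign at each root, so concavity changes at both.
Number of inflection points: 2

2


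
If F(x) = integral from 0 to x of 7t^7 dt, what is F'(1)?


By the Fundamental Theorem of Calculus (Part 1):
If F(x) = integral from 0 to x of f(t) dt, then F'(x) = f(x)
Here f(t) = 7t^7
So F'(x) = 7x^7
Evaluate at x = 1:
F'(1) = 7 * 1^7
= 7 * 1
= 7

7


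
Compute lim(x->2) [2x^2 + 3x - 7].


Since polynomials are continuous, we use direct substitution.
lim(x->2) of 2x^2 + 3x - 7
= 2 * 2^2 + 3 * 2 - 7
= 8 + 6 - 7
= 7

7


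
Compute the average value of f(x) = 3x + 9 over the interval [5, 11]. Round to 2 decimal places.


Average value = 1/(b-a) * integral from a to b of f(x) dx
First compute the integral of 3x + 9:
F(x) = (3/2)x^2 + 9x
F(11) = 3/2 * 121 + 9 * 11 = 561/2
F(5) = 3/2 * 25 + 9 * 5 = 165/2
Integral = 561/2 - 165/2 = 198
Average = 198 / (11 - 5) = 198 / 6
= 33 = 33.00

33.00


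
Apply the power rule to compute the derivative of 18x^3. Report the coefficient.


We apply the power rule: d/dx [ax^n] = a*n * x^(n-1)
d/dx [18x^3]
= 18 * 3 * x^(3-1)
= 54x^2
The coefficient is 54

54


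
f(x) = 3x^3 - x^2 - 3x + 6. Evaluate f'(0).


Differentiate f(x) = 3x^3 - x^2 - 3x + 6 term by term:
f'(x) = 9x^2 - 2x - 3
Substitute x = 0:
f'(0) = 9 * 0^2 - 2 * 0 - 3
= 0 + 0 - 3
= -3

-3


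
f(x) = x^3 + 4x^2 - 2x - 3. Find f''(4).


First derivative:
f'(x) = 3x^2 + 8x - 2
Second derivative:
f''(x) = 6x + 8
Substitute x = 4:
f''(4) = 6 * 4 + 8
= 24 + 8
= 32

32


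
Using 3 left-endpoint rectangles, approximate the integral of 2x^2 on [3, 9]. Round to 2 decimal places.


Left Riemann sum uses left endpoints of each subinterval.
Interval: [3, 9], n = 3
dx = (9 - 3) / 3 = 2
Left endpoints: [3, 5, 7]
f values: [18, 50, 98]
Sum = dx * (sum of f values)
= 2 * 166
= 332 = 332.00

332.00


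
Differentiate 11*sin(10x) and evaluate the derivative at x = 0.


Apply the chain rule to differentiate 11*sin(10x):
d/dx [11*sin(10x)]
= 11 * cos(10x) * d/dx(10x)
= 11 * 10 * cos(10x)
= 110 * cos(10x)
Evaluate at x = 0:
= 110 * cos(0)
= 110 * 1
= 110

110


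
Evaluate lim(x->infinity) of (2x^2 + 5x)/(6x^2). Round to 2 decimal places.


For limits at infinity with equal-degree polynomials,
we compare leading coefficients.
Numerator leading term: 2x^2
Denominator leading term: 6x^2
Divide both by x^2:
lim = (2 + 5/x) / (6)
As x -> infinity, the 1/x and 1/x^2 terms vanish:
= 2/6 = 1/3 ≈ 0.33

0.33


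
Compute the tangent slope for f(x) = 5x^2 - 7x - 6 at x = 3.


The slope of the tangent line equals f'(x) at the point.
f(x) = 5x^2 - 7x - 6
f'(x) = 10x - 7
At x = 3:
f'(3) = 10 * 3 - 7
= 30 - 7
= 23

23


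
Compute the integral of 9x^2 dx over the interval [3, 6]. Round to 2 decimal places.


Find the antiderivative of 9x^2:
F(x) = 9/3 * x^3
Apply the Fundamental Theorem of Calculus:
F(6) - F(3)
= 9/3 * 6^3 - 9/3 * 3^3
= 9/3 * (216 - 27)
= 9/3 * 189
= 567 = 567.00

567.00


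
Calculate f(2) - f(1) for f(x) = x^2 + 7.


Net change = f(b) - f(a)
f(x) = x^2 + 7
Compute f(2):
f(2) = 1 * 2^2 + 0 * 2 + 7
= 4 + 0 + 7
= 11
Compute f(1):
f(1) = 1 * 1^2 + 0 * 1 + 7
= 1 + 0 + 7
= 8
Net change = 11 - 8 = 3

3


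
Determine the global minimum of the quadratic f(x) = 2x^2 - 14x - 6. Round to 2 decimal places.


For a quadratic f(x) = ax^2 + bx + c with a > 0, the minimum is at the vertex.
Vertex x-coordinate: x = -b/(2a)
x = -(-14) / (2 * 2)
x = 14/4 = 7/2
Substitute back to find the minimum value:
f(7/2) = 2 * (7/2)^2 - 14 * (7/2) - 6
= 49/2 - 49 - 6
= -61/2 = -30.50

-30.50


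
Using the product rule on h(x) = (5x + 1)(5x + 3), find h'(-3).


Let u(x) = 5x + 1 and v(x) = 5x + 3
u'(x) = 5
v'(x) = 5
Product rule: h'(x) = u'(x)*v(x) + u(x)*v'(x)
= 5 * (5x + 3) + (5x + 1) * 5
At x = -3:
u(-3) = 5 * (-3) + 1 = -14
v(-3) = 5 * (-3) + 3 = -12
h'(-3) = 5 * (-12) + (-14) * 5
= -60 - 70
= -130

-130


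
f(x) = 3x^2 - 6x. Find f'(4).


Differentiate term by term using power and sum rules:
f(x) = 3x^2 - 6x
f'(x) = 6x - 6
Substitute x = 4:
f'(4) = 6 * 4 - 6
= 24 - 6
= 18

18


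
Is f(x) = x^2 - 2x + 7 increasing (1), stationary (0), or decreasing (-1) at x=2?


Compute f'(x) to determine behavior:
f'(x) = 2x - 2
f'(2) = 2 * 2 - 2
= 4 - 2
= 2
Since f'(2) > 0, the function is increasing (1)

1


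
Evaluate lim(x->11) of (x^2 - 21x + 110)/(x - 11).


Direct substitution gives 0/0, so we factor the numerator.
Factor: (x^2 - 21x + 110) = (x - 11)(x - 10)
Cancel the common factor (x - 11):
(x^2 - 21x + 110)/(x - 11) = (x - 10)
Now substitute x = 11:
= (11) - (10) = 1

1


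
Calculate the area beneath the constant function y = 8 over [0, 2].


The area under a constant function y = 8 is a rectangle.
Width = 2 - 0 = 2
Height = 8
Area = width * height
= 2 * 8
= 16

16


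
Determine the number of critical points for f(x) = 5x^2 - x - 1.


Find where f'(x) = 0:
f'(x) = 10x - 1
Set f'(x) = 0:
10x - 1 = 0
x = 1 / 10 = 1/10
This is a linear equation in x, so there is exactly one solution.
Number of critical points: 1

1


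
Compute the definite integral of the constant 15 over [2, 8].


The integral of a constant k over [a, b] equals k * (b - a).
integral from 2 to 8 of 15 dx
= 15 * (8 - 2)
= 15 * 6
= 90

90


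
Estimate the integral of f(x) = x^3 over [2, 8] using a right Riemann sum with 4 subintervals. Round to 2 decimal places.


Right Riemann sum uses right endpoints of each subinterval.
Interval: [2, 8], n = 4
dx = (8 - 2) / 4 = 3/2
Right endpoints: [7/2, 5, 13/2, 8]
f values: [343/8, 125, 2197/8, 512]
Sum = dx * (sum of f values)
= 3/2 * 1909/2
= 5727/4 = 1431.75

1431.75


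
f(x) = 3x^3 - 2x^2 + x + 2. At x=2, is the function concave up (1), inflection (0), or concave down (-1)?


Concavity is determined by the sign of f''(x).
f(x) = 3x^3 - 2x^2 + x + 2
f'(x) = 9x^2 - 4x + 1
f''(x) = 18x - 4
f''(2) = 18 * 2 - 4
= 36 - 4
= 32
Since f''(2) > 0, the function is concave up (1)

1


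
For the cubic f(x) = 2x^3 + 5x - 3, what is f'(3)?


Differentiate f(x) = 2x^3 + 5x - 3 term by term:
f'(x) = 6x^2 + 5
Substitute x = 3:
f'(3) = 6 * 3^2 + 0 * 3 + 5
= 54 + 0 + 5
= 59

59


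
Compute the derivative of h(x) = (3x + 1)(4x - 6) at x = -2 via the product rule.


Let u(x) = 3x + 1 and v(x) = 4x - 6
u'(x) = 3
v'(x) = 4
Product rule: h'(x) = u'(x)*v(x) + u(x)*v'(x)
= 3 * (4x - 6) + (3x + 1) * 4
At x = -2:
u(-2) = 3 * (-2) + 1 = -5
v(-2) = 4 * (-2) - 6 = -14
h'(-2) = 3 * (-14) + (-5) * 4
= -42 - 20
= -62

-62


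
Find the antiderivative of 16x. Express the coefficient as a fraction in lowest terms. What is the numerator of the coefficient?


Apply the power rule for integration:
integral of ax^n dx = a/(n+1) * x^(n+1) + C
integral of 16x dx
= 16/2 * x^2 + C
= 8 * x^2 + C
The coefficient in lowest terms is 8 = 8/1, so its numerator is 8

8


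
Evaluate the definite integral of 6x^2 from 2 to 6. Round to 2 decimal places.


Find the antiderivative of 6x^2:
F(x) = 6/3 * x^3
Apply the Fundamental Theorem of Calculus:
F(6) - F(2)
= 6/3 * 6^3 - 6/3 * 2^3
= 6/3 * (216 - 8)
= 6/3 * 208
= 416 = 416.00

416.00


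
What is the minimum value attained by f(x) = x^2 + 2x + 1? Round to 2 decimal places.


For a quadratic f(x) = ax^2 + bx + c with a > 0, the minimum is at the vertex.
Vertex x-coordinate: x = -b/(2a)
x = -(2) / (2 * 1)
x = -2/2 = -1
Substitute back to find the minimum value:
f(-1) = 1 * (-1)^2 + 2 * (-1) + 1
= 1 - 2 + 1
= 0 = 0.00

0.00


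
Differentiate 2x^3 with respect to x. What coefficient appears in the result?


We apply the power rule: d/dx [ax^n] = a*n * x^(n-1)
d/dx [2x^3]
= 2 * 3 * x^(3-1)
= 6x^2
The coefficient is 6

6


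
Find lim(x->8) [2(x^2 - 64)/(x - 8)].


Direct substitution gives 0/0, so we factor the numerator.
Factor: 2(x^2 - 64) = 2 * (x - 8)(x + 8)
Cancel the common factor (x - 8):
2(x^2 - 64)/(x - 8) = 2 * (x + 8)
Now substitute x = 8:
= 2 * (8 + 8) = 32

32


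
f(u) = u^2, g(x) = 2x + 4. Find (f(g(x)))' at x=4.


Using the chain rule: (f(g(x)))' = f'(g(x)) * g'(x)
First, find g(4):
g(4) = 2 * 4 + 4 = 12
Next, f'(u) = 2u
And g'(x) = 2
So f'(g(4)) * g'(4)
= 2 * 12 * 2
= 48

48


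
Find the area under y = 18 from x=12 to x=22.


The area under a constant function y = 18 is a rectangle.
Width = 22 - 12 = 10
Height = 18
Area = width * height
= 10 * 18
= 180

180


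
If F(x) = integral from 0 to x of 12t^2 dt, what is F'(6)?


By the Fundamental Theorem of Calculus (Part 1):
If F(x) = integral from 0 to x of f(t) dt, then F'(x) = f(x)
Here f(t) = 12t^2
So F'(x) = 12x^2
Evaluate at x = 6:
F'(6) = 12 * 6^2
= 12 * 36
= 432

432


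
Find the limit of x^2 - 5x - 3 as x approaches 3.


Since polynomials are continuous, we use direct substitution.
lim(x->3) of x^2 - 5x - 3
= 1 * 3^2 - 5 * 3 - 3
= 9 - 15 - 3
= -9

-9


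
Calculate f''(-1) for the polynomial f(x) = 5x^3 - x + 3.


First derivative:
f'(x) = 15x^2 - 1
Second derivative:
f''(x) = 30x
Substitute x = -1:
f''(-1) = 30 * (-1) + 0
= -30 + 0
= -30

-30


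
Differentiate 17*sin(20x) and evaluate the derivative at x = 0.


Apply the chain rule to differentiate 17*sin(20x):
d/dx [17*sin(20x)]
= 17 * cos(20x) * d/dx(20x)
= 17 * 20 * cos(20x)
= 340 * cos(20x)
Evaluate at x = 0:
= 340 * cos(0)
= 340 * 1
= 340

340


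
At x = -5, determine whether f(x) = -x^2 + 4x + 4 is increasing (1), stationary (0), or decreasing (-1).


Compute f'(x) to determine behavior:
f'(x) = -2x + 4
f'(-5) = -2 * (-5) + 4
= 10 + 4
= 14
Since f'(-5) > 0, the function is increasing (1)

1


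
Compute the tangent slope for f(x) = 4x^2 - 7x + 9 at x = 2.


The slope of the tangent line equals f'(x) at the point.
f(x) = 4x^2 - 7x + 9
f'(x) = 8x - 7
At x = 2:
f'(2) = 8 * 2 - 7
= 16 - 7
= 9

9


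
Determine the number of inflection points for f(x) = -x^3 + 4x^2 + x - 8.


Inflection points occur where f''(x) = 0 and concavity changes.
f(x) = -x^3 + 4x^2 + x - 8
f'(x) = -3x^2 + 8x + 1
f''(x) = -6x + 8
Set f''(x) = 0:
-6x + 8 = 0
x = -8 / (-6) = 4/3
Since f''(x) is linear (degree 1), it changes sign at this point.
Therefore there is exactly 1 inflection point.

1


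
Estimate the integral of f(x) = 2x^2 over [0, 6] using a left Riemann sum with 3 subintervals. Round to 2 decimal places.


Left Riemann sum uses left endpoints of each subinterval.
Interval: [0, 6], n = 3
dx = (6 - 0) / 3 = 2
Left endpoints: [0, 2, 4]
f values: [0, 8, 32]
Sum = dx * (sum of f values)
= 2 * 40
= 80 = 80.00

80.00


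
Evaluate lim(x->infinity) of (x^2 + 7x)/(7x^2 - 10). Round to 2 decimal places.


For limits at infinity with equal-degree polynomials,
we compare leading coefficients.
Numerator leading term: x^2
Denominator leading term: 7x^2
Divide both by x^2:
lim = (1 + 7/x) / (7 - 10/x^2)
As x -> infinity, the 1/x and 1/x^2 terms vanish:
= 1/7 ≈ 0.14

0.14


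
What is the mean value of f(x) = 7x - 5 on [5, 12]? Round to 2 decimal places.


Average value = 1/(b-a) * integral from a to b of f(x) dx
First compute the integral of 7x - 5:
F(x) = (7/2)x^2 - 5x
F(12) = 7/2 * 144 - 5 * 12 = 444
F(5) = 7/2 * 25 - 5 * 5 = 125/2
Integral = 444 - 125/2 = 763/2
Average = (763/2) / (12 - 5) = (763/2) / 7
= 109/2 = 54.50

54.50


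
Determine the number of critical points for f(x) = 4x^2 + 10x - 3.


Find where f'(x) = 0:
f'(x) = 8x + 10
Set f'(x) = 0:
8x + 10 = 0
x = -10 / 8 = -5/4
This is a linear equation in x, so there is exactly one solution.
Number of critical points: 1

1


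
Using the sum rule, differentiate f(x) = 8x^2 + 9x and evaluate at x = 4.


Differentiate term by term using power and sum rules:
f(x) = 8x^2 + 9x
f'(x) = 16x + 9
Substitute x = 4:
f'(4) = 16 * 4 + 9
= 64 + 9
= 73

73


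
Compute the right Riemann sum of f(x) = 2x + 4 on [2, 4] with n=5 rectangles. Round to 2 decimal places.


Right Riemann sum uses right endpoints of each subinterval.
Interval: [2, 4], n = 5
dx = (4 - 2) / 5 = 2/5
Right endpoints: [12/5, 14/5, 16/5, 18/5, 4]
f values: [44/5, 48/5, 52/5, 56/5, 12]
Sum = dx * (sum of f values)
= 2/5 * 52
= 104/5 = 20.80

20.80


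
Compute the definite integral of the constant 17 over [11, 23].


The integral of a constant k over [a, b] equals k * (b - a).
integral from 11 to 23 of 17 dx
= 17 * (23 - 11)
= 17 * 12
= 204

204


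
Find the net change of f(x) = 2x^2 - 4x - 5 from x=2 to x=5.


Net change = f(b) - f(a)
f(x) = 2x^2 - 4x - 5
Compute f(5):
f(5) = 2 * 5^2 - 4 * 5 - 5
= 50 - 20 - 5
= 25
Compute f(2):
f(2) = 2 * 2^2 - 4 * 2 - 5
= 8 - 8 - 5
= -5
Net change = 25 - (-5) = 30

30


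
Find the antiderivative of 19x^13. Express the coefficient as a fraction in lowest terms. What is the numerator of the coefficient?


Apply the power rule for integration:
integral of ax^n dx = a/(n+1) * x^(n+1) + C
integral of 19x^13 dx
= 19/14 * x^14 + C
The coefficient in lowest terms is 19/14, and its numerator is 19

19


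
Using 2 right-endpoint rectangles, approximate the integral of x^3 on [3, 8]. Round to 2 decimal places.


Right Riemann sum uses right endpoints of each subinterval.
Interval: [3, 8], n = 2
dx = (8 - 3) / 2 = 5/2
Right endpoints: [11/2, 8]
f values: [1331/8, 512]
Sum = dx * (sum of f values)
= 5/2 * 5427/8
= 27135/16 ≈ 1695.94

1695.94


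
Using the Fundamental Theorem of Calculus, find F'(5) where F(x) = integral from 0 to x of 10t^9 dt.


By the Fundamental Theorem of Calculus (Part 1):
If F(x) = integral from 0 to x of f(t) dt, then F'(x) = f(x)
Here f(t) = 10t^9
So F'(x) = 10x^9
Evaluate at x = 5:
F'(5) = 10 * 5^9
= 10 * 1953125
= 19531250

19531250


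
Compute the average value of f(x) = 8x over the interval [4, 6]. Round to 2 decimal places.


Average value = 1/(b-a) * integral from a to b of f(x) dx
First compute the integral of 8x:
F(x) = 4x^2
F(6) = 4 * 36 + 0 * 6 = 144
F(4) = 4 * 16 + 0 * 4 = 64
Integral = 144 - 64 = 80
Average = 80 / (6 - 4) = 80 / 2
= 40 = 40.00

40.00


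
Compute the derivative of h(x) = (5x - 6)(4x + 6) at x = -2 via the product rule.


Let u(x) = 5x - 6 and v(x) = 4x + 6
u'(x) = 5
v'(x) = 4
Product rule: h'(x) = u'(x)*v(x) + u(x)*v'(x)
= 5 * (4x + 6) + (5x - 6) * 4
At x = -2:
u(-2) = 5 * (-2) - 6 = -16
v(-2) = 4 * (-2) + 6 = -2
h'(-2) = 5 * (-2) + (-16) * 4
= -10 - 64
= -74

-74


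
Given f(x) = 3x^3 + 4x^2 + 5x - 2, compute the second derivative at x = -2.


First derivative:
f'(x) = 9x^2 + 8x + 5
Second derivative:
f''(x) = 18x + 8
Substitute x = -2:
f''(-2) = 18 * (-2) + 8
= -36 + 8
= -28

-28


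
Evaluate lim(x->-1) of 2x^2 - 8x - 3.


Since polynomials are continuous, we use direct substitution.
lim(x->-1) of 2x^2 - 8x - 3
= 2 * (-1)^2 - 8 * (-1) - 3
= 2 + 8 - 3
= 7

7


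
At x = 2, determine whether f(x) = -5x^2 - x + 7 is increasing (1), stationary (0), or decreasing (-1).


Compute f'(x) to determine behavior:
f'(x) = -10x - 1
f'(2) = -10 * 2 - 1
= -20 - 1
= -21
Since f'(2) < 0, the function is decreasing (-1)

-1


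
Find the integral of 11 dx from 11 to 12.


The integral of a constant k over [a, b] equals k * (b - a).
integral from 11 to 12 of 11 dx
= 11 * (12 - 11)
= 11 * 1
= 11

11


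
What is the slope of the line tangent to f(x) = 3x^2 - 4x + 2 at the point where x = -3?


The slope of the tangent line equals f'(x) at the point.
f(x) = 3x^2 - 4x + 2
f'(x) = 6x - 4
At x = -3:
f'(-3) = 6 * (-3) - 4
= -18 - 4
= -22

-22


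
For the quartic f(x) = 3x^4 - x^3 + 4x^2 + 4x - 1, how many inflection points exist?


Inflection points occur where f''(x) = 0 and concavity changes.
f(x) = 3x^4 - x^3 + 4x^2 + 4x - 1
f'(x) = 12x^3 - 3x^2 + 8x + 4
f''(x) = 36x^2 - 6x + 8
This is a quadratic in x. Use the discriminant to count real roots.
Discriminant = (-6)^2 - 4 * 36 * 8
= 36 - 1152
= -1116
Since discriminant < 0, f''(x) = 0 has no real solutions.
Number of inflection points: 0

0


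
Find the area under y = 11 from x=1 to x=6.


The area under a constant function y = 11 is a rectangle.
Width = 6 - 1 = 5
Height = 11
Area = width * height
= 5 * 11
= 55

55


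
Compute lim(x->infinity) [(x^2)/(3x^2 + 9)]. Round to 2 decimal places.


For limits at infinity with equal-degree polynomials,
we compare leading coefficients.
Numerator leading term: x^2
Denominator leading term: 3x^2
Divide both by x^2:
lim = (1) / (3 + 9/x^2)
As x -> infinity, the 1/x and 1/x^2 terms vanish:
= 1/3 ≈ 0.33

0.33


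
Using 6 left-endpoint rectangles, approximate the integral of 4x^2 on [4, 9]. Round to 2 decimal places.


Left Riemann sum uses left endpoints of each subinterval.
Interval: [4, 9], n = 6
dx = (9 - 4) / 6 = 5/6
Left endpoints: [4, 29/6, 17/3, 13/2, 22/3, 49/6]
f values: [64, 841/9, 1156/9, 169, 1936/9, 2401/9]
Sum = dx * (sum of f values)
= 5/6 * 8431/9
= 42155/54 ≈ 780.65

780.65


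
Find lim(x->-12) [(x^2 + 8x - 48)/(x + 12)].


Direct substitution gives 0/0, so we factor the numerator.
Factor: (x^2 + 8x - 48) = (x + 12)(x - 4)
Cancel the common factor (x + 12):
(x^2 + 8x - 48)/(x + 12) = (x - 4)
Now substitute x = -12:
= (-12) - (4) = -16

-16


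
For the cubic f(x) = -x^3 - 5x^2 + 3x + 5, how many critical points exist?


Find where f'(x) = 0:
f(x) = -x^3 - 5x^2 + 3x + 5
f'(x) = -3x^2 - 10x + 3
This is a quadratic in x. Use the discriminant to count real roots.
Discriminant = (-10)^2 - 4 * (-3) * 3
= 100 - (-36)
= 136
Since discriminant > 0, f'(x) = 0 has 2 real solutions.
Number of critical points: 2

2


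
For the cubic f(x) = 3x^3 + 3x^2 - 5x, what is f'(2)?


Differentiate f(x) = 3x^3 + 3x^2 - 5x term by term:
f'(x) = 9x^2 + 6x - 5
Substitute x = 2:
f'(2) = 9 * 2^2 + 6 * 2 - 5
= 36 + 12 - 5
= 43

43


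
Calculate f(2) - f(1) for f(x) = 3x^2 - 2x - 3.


Net change = f(b) - f(a)
f(x) = 3x^2 - 2x - 3
Compute f(2):
f(2) = 3 * 2^2 - 2 * 2 - 3
= 12 - 4 - 3
= 5
Compute f(1):
f(1) = 3 * 1^2 - 2 * 1 - 3
= 3 - 2 - 3
= -2
Net change = 5 - (-2) = 7

7


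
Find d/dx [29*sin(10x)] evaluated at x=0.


Apply the chain rule to differentiate 29*sin(10x):
d/dx [29*sin(10x)]
= 29 * cos(10x) * d/dx(10x)
= 29 * 10 * cos(10x)
= 290 * cos(10x)
Evaluate at x = 0:
= 290 * cos(0)
= 290 * 1
= 290

290


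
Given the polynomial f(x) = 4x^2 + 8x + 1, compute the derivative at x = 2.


Differentiate term by term using power and sum rules:
f(x) = 4x^2 + 8x + 1
f'(x) = 8x + 8
Substitute x = 2:
f'(2) = 8 * 2 + 8
= 16 + 8
= 24

24


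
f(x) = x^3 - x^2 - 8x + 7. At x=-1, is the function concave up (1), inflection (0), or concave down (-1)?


Concavity is determined by the sign of f''(x).
f(x) = x^3 - x^2 - 8x + 7
f'(x) = 3x^2 - 2x - 8
f''(x) = 6x - 2
f''(-1) = 6 * (-1) - 2
= -6 - 2
= -8
Since f''(-1) < 0, the function is concave down (-1)

-1


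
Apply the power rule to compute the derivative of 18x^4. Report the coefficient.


We apply the power rule: d/dx [ax^n] = a*n * x^(n-1)
d/dx [18x^4]
= 18 * 4 * x^(4-1)
= 72x^3
The coefficient is 72

72


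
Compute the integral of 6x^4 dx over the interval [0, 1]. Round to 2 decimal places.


Find the antiderivative of 6x^4:
F(x) = 6/5 * x^5
Apply the Fundamental Theorem of Calculus:
F(1) - F(0)
= 6/5 * 1^5 - 6/5 * 0^5
= 6/5 * (1 - 0)
= 6/5 * 1
= 6/5 = 1.20

1.20


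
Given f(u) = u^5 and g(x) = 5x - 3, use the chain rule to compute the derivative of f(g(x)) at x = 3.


Using the chain rule: (f(g(x)))' = f'(g(x)) * g'(x)
First, find g(3):
g(3) = 5 * 3 - 3 = 12
Next, f'(u) = 5u^4
And g'(x) = 5
So f'(g(3)) * g'(3)
= 5 * 12^4 * 5
= 5 * 20736 * 5
= 518400

518400


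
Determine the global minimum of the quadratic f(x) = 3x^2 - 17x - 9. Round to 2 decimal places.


For a quadratic f(x) = ax^2 + bx + c with a > 0, the minimum is at the vertex.
Vertex x-coordinate: x = -b/(2a)
x = -(-17) / (2 * 3)
x = 17/6
Substitute back to find the minimum value:
f(17/6) = 3 * (17/6)^2 - 17 * (17/6) - 9
= 289/12 - 289/6 - 9
= -397/12 ≈ -33.08

-33.08


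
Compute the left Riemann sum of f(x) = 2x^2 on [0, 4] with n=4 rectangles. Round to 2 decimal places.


Left Riemann sum uses left endpoints of each subinterval.
Interval: [0, 4], n = 4
dx = (4 - 0) / 4 = 1
Left endpoints: [0, 1, 2, 3]
f values: [0, 2, 8, 18]
Sum = dx * (sum of f values)
= 1 * 28
= 28 = 28.00

28.00


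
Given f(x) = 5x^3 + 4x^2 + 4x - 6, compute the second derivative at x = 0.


First derivative:
f'(x) = 15x^2 + 8x + 4
Second derivative:
f''(x) = 30x + 8
Substitute x = 0:
f''(0) = 30 * 0 + 8
= 0 + 8
= 8

8


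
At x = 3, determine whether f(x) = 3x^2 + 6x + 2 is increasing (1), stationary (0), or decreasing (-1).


Compute f'(x) to determine behavior:
f'(x) = 6x + 6
f'(3) = 6 * 3 + 6
= 18 + 6
= 24
Since f'(3) > 0, the function is increasing (1)

1


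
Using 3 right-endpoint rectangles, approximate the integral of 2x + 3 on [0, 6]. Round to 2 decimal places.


Right Riemann sum uses right endpoints of each subinterval.
Interval: [0, 6], n = 3
dx = (6 - 0) / 3 = 2
Right endpoints: [2, 4, 6]
f values: [7, 11, 15]
Sum = dx * (sum of f values)
= 2 * 33
= 66 = 66.00

66.00


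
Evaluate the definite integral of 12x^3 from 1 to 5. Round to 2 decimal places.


Find the antiderivative of 12x^3:
F(x) = 12/4 * x^4
Apply the Fundamental Theorem of Calculus:
F(5) - F(1)
= 12/4 * 5^4 - 12/4 * 1^4
= 12/4 * (625 - 1)
= 12/4 * 624
= 1872 = 1872.00

1872.00


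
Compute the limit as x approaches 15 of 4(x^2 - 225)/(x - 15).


Direct substitution gives 0/0, so we factor the numerator.
Factor: 4(x^2 - 225) = 4 * (x - 15)(x + 15)
Cancel the common factor (x - 15):
4(x^2 - 225)/(x - 15) = 4 * (x + 15)
Now substitute x = 15:
= 4 * (15 + 15) = 120

120


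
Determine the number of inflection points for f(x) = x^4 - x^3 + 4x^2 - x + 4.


Inflection points occur where f''(x) = 0 and concavity changes.
f(x) = x^4 - x^3 + 4x^2 - x + 4
f'(x) = 4x^3 - 3x^2 + 8x - 1
f''(x) = 12x^2 - 6x + 8
This is a quadratic in x. Use the discriminant to count real roots.
Discriminant = (-6)^2 - 4 * 12 * 8
= 36 - 384
= -348
Since discriminant < 0, f''(x) = 0 has no real solutions.
Number of inflection points: 0

0


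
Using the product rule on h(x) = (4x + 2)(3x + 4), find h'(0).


Let u(x) = 4x + 2 and v(x) = 3x + 4
u'(x) = 4
v'(x) = 3
Product rule: h'(x) = u'(x)*v(x) + u(x)*v'(x)
= 4 * (3x + 4) + (4x + 2) * 3
At x = 0:
u(0) = 4 * 0 + 2 = 2
v(0) = 3 * 0 + 4 = 4
h'(0) = 4 * 4 + 2 * 3
= 16 + 6
= 22

22


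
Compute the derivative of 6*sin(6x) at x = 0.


Apply the chain rule to differentiate 6*sin(6x):
d/dx [6*sin(6x)]
= 6 * cos(6x) * d/dx(6x)
= 6 * 6 * cos(6x)
= 36 * cos(6x)
Evaluate at x = 0:
= 36 * cos(0)
= 36 * 1
= 36

36


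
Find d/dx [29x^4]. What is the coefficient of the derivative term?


We apply the power rule: d/dx [ax^n] = a*n * x^(n-1)
d/dx [29x^4]
= 29 * 4 * x^(4-1)
= 116x^3
The coefficient is 116

116


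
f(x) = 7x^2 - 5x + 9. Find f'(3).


Differentiate term by term using power and sum rules:
f(x) = 7x^2 - 5x + 9
f'(x) = 14x - 5
Substitute x = 3:
f'(3) = 14 * 3 - 5
= 42 - 5
= 37

37


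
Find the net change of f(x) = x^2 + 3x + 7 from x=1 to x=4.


Net change = f(b) - f(a)
f(x) = x^2 + 3x + 7
Compute f(4):
f(4) = 1 * 4^2 + 3 * 4 + 7
= 16 + 12 + 7
= 35
Compute f(1):
f(1) = 1 * 1^2 + 3 * 1 + 7
= 1 + 3 + 7
= 11
Net change = 35 - 11 = 24

24


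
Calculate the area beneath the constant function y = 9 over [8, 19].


The area under a constant function y = 9 is a rectangle.
Width = 19 - 8 = 11
Height = 9
Area = width * height
= 11 * 9
= 99

99


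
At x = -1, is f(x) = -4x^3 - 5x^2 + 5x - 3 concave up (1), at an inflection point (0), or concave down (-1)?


Concavity is determined by the sign of f''(x).
f(x) = -4x^3 - 5x^2 + 5x - 3
f'(x) = -12x^2 - 10x + 5
f''(x) = -24x - 10
f''(-1) = -24 * (-1) - 10
= 24 - 10
= 14
Since f''(-1) > 0, the function is concave up (1)

1


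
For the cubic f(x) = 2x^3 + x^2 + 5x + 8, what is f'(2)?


Differentiate f(x) = 2x^3 + x^2 + 5x + 8 term by term:
f'(x) = 6x^2 + 2x + 5
Substitute x = 2:
f'(2) = 6 * 2^2 + 2 * 2 + 5
= 24 + 4 + 5
= 33

33


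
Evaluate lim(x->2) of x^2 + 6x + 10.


Since polynomials are continuous, we use direct substitution.
lim(x->2) of x^2 + 6x + 10
= 1 * 2^2 + 6 * 2 + 10
= 4 + 12 + 10
= 26

26


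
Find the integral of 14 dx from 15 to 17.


The integral of a constant k over [a, b] equals k * (b - a).
integral from 15 to 17 of 14 dx
= 14 * (17 - 15)
= 14 * 2
= 28

28


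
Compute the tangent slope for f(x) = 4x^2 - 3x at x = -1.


The slope of the tangent line equals f'(x) at the point.
f(x) = 4x^2 - 3x
f'(x) = 8x - 3
At x = -1:
f'(-1) = 8 * (-1) - 3
= -8 - 3
= -11

-11


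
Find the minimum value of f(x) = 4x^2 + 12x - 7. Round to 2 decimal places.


For a quadratic f(x) = ax^2 + bx + c with a > 0, the minimum is at the vertex.
Vertex x-coordinate: x = -b/(2a)
x = -(12) / (2 * 4)
x = -12/8 = -3/2
Substitute back to find the minimum value:
f(-3/2) = 4 * (-3/2)^2 + 12 * (-3/2) - 7
= 9 - 18 - 7
= -16 = -16.00

-16.00


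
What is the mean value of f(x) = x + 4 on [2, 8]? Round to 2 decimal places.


Average value = 1/(b-a) * integral from a to b of f(x) dx
First compute the integral of x + 4:
F(x) = (1/2)x^2 + 4x
F(8) = 1/2 * 64 + 4 * 8 = 64
F(2) = 1/2 * 4 + 4 * 2 = 10
Integral = 64 - 10 = 54
Average = 54 / (8 - 2) = 54 / 6
= 9 = 9.00

9.00


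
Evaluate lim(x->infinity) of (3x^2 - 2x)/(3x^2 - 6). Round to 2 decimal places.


For limits at infinity with equal-degree polynomials,
we compare leading coefficients.
Numerator leading term: 3x^2
Denominator leading term: 3x^2
Divide both by x^2:
lim = (3 - 2/x) / (3 - 6/x^2)
As x -> infinity, the 1/x and 1/x^2 terms vanish:
= 3/3 = 1 = 1.00

1.00


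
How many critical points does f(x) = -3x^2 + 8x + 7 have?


Find where f'(x) = 0:
f'(x) = -6x + 8
Set f'(x) = 0:
-6x + 8 = 0
x = -8 / (-6) = 4/3
This is a linear equation in x, so there is exactly one solution.
Number of critical points: 1

1
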